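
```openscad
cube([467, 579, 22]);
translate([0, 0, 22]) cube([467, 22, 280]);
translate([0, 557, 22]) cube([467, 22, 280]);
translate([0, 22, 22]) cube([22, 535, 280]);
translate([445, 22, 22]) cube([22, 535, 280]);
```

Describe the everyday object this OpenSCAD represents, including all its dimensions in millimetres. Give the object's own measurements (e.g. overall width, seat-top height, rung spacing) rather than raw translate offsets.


An open-topped rectangular box: outside dimensions 467×579×302 mm, with a uniform wall and base thickness of 22 mm. The base is a full 467×579 slab on the floor; four walls sit on top of the base. The front and back walls (the −y and +y sides) span the full width; the two side walls fit between them.


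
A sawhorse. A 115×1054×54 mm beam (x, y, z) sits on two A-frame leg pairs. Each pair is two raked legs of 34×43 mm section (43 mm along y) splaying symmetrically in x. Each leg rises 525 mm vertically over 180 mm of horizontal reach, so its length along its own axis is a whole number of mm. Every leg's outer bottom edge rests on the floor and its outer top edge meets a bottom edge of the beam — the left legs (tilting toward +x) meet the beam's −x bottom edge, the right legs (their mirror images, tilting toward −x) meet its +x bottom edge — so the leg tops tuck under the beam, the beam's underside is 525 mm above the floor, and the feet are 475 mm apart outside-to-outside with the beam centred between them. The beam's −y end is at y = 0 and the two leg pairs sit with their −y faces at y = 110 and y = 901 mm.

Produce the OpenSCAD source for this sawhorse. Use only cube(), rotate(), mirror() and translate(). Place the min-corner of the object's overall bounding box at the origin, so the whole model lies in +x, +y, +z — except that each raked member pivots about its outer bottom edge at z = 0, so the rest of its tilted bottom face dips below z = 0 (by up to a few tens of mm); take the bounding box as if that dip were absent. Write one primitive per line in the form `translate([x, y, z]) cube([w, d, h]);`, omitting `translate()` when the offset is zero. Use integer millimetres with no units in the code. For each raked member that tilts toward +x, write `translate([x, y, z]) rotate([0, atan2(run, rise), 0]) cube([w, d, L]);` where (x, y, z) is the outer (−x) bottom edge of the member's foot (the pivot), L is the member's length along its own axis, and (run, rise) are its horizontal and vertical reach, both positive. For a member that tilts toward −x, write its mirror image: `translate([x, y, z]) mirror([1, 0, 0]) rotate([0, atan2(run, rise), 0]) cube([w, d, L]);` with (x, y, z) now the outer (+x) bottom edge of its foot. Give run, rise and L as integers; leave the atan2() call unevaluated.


// leg length = √(180² + 525²) = 555
// right-leg outer foot x = 2·180 + 115 = 475
// beam min-corner = (180, 0, 525)
translate([180, 0, 525]) cube([115, 1054, 54]);
translate([0, 110, 0]) rotate([0, atan2(180, 525), 0]) cube([34, 43, 555]);
translate([475, 110, 0]) mirror([1, 0, 0]) rotate([0, atan2(180, 525), 0]) cube([34, 43, 555]);
translate([0, 901, 0]) rotate([0, atan2(180, 525), 0]) cube([34, 43, 555]);
translate([475, 901, 0]) mirror([1, 0, 0]) rotate([0, atan2(180, 525), 0]) cube([34, 43, 555]);


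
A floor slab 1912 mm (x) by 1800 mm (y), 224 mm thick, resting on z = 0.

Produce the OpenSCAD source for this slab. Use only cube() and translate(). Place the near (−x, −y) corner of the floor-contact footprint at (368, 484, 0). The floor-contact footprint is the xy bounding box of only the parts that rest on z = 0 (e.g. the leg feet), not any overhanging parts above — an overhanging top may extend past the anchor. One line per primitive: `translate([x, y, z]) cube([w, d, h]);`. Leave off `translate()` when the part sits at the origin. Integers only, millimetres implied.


translate([368, 484, 0]) cube([1912, 1800, 224]);


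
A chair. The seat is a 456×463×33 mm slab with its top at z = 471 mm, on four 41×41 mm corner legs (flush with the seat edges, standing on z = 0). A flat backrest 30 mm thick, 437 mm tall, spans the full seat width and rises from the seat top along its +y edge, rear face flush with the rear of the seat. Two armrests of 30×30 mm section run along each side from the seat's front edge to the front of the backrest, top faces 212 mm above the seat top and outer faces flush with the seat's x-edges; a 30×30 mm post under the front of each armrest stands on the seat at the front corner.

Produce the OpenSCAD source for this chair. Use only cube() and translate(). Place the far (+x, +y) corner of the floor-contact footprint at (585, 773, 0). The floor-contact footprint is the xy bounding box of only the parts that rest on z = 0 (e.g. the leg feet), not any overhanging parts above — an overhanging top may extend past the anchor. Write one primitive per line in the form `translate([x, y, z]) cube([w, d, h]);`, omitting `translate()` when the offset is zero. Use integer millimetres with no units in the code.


// leg_h = 471 - 33 = 438
// arm post h = 212 - 30 = 182
translate([129, 310, 438]) cube([456, 463, 33]);
translate([129, 310, 0]) cube([41, 41, 438]);
translate([544, 310, 0]) cube([41, 41, 438]);
translate([129, 732, 0]) cube([41, 41, 438]);
translate([544, 732, 0]) cube([41, 41, 438]);
translate([129, 743, 471]) cube([456, 30, 437]);
translate([129, 310, 653]) cube([30, 433, 30]);
translate([555, 310, 653]) cube([30, 433, 30]);
translate([129, 310, 471]) cube([30, 30, 182]);
translate([555, 310, 471]) cube([30, 30, 182]);


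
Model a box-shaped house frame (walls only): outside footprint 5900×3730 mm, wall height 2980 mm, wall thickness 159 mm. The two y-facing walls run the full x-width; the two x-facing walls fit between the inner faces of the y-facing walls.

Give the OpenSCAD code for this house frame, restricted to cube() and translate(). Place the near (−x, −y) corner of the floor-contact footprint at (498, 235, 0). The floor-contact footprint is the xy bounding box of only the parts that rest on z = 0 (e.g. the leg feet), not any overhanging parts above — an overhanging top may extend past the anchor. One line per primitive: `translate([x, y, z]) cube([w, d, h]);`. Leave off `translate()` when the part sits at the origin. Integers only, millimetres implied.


translate([498, 235, 0]) cube([5900, 159, 2980]);
translate([498, 3806, 0]) cube([5900, 159, 2980]);
translate([498, 394, 0]) cube([159, 3412, 2980]);
translate([6239, 394, 0]) cube([159, 3412, 2980]);


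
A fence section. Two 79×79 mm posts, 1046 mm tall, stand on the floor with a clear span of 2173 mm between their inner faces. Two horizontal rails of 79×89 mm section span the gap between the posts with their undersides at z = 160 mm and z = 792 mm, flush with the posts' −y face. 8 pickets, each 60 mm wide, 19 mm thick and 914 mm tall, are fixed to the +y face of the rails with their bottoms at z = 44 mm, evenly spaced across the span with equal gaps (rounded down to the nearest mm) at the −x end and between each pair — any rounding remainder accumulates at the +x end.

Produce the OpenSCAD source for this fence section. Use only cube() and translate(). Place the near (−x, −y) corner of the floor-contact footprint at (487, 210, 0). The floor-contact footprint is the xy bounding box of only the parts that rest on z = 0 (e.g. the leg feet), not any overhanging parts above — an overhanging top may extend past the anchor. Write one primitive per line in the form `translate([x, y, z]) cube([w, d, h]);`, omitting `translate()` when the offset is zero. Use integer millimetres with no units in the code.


translate([487, 210, 0]) cube([79, 79, 1046]);
translate([2739, 210, 0]) cube([79, 79, 1046]);
translate([566, 210, 160]) cube([2173, 79, 89]);
translate([566, 210, 792]) cube([2173, 79, 89]);
translate([754, 289, 44]) cube([60, 19, 914]);
translate([1002, 289, 44]) cube([60, 19, 914]);
translate([1250, 289, 44]) cube([60, 19, 914]);
translate([1498, 289, 44]) cube([60, 19, 914]);
translate([1746, 289, 44]) cube([60, 19, 914]);
translate([1994, 289, 44]) cube([60, 19, 914]);
translate([2242, 289, 44]) cube([60, 19, 914]);
translate([2490, 289, 44]) cube([60, 19, 914]);


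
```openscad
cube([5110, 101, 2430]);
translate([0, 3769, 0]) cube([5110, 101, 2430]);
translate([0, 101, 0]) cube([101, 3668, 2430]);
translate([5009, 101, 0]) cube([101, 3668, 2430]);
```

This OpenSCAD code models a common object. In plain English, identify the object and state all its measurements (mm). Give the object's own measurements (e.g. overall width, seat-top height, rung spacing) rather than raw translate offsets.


The wall frame of a small rectangular building: four walls, each 2430 mm tall and 101 mm thick, enclosing a footprint 5110 mm (x) by 3870 mm (y) outside-to-outside, with no floor or roof. The front and back walls (the −y and +y sides) span the full width; the two side walls fit between them.


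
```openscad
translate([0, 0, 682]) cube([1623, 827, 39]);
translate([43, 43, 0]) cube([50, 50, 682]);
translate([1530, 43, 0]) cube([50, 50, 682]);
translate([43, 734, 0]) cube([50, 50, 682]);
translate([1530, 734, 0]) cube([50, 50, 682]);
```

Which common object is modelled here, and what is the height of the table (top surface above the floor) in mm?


A table. The table height is 721 mm.

A 1623×827×39 slab sits at z = 682 on four 50 mm square posts — a table. The top surface is at 682 + 39 = 721 mm.


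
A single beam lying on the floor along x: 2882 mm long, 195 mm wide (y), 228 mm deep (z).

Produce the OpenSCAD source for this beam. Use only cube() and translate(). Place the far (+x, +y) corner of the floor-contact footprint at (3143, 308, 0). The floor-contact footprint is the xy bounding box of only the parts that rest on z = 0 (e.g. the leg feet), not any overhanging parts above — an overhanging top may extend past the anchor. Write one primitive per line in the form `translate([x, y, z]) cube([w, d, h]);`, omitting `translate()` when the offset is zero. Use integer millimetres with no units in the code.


translate([261, 113, 0]) cube([2882, 195, 228]);


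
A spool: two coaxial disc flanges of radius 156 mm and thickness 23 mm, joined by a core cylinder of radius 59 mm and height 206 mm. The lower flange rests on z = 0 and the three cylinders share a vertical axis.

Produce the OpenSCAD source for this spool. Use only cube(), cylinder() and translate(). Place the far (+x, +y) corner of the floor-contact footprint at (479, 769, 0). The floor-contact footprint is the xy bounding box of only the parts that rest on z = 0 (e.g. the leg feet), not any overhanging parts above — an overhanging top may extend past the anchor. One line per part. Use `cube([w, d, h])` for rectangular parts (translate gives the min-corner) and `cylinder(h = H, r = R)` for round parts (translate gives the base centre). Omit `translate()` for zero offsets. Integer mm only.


translate([323, 613, 0]) cylinder(h = 23, r = 156);
translate([323, 613, 23]) cylinder(h = 206, r = 59);
translate([323, 613, 229]) cylinder(h = 23, r = 156);


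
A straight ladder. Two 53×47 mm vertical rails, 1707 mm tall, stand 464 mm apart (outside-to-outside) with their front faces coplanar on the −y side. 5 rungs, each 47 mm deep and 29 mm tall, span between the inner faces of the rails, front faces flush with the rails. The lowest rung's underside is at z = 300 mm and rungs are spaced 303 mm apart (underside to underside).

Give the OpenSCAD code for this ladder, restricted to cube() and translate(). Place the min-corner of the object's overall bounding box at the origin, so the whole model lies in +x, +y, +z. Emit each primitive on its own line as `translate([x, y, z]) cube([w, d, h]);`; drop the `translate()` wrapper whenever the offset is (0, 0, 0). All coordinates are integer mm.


cube([53, 47, 1707]);
translate([411, 0, 0]) cube([53, 47, 1707]);
translate([53, 0, 300]) cube([358, 47, 29]);
translate([53, 0, 603]) cube([358, 47, 29]);
translate([53, 0, 906]) cube([358, 47, 29]);
translate([53, 0, 1209]) cube([358, 47, 29]);
translate([53, 0, 1512]) cube([358, 47, 29]);


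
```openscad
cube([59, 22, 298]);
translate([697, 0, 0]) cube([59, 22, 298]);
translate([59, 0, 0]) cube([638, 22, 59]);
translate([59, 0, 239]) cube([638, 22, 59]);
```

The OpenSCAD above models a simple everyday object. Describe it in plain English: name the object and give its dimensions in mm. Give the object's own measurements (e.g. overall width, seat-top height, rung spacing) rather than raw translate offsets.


A rectangular picture frame lying in the x–z plane (depth along y). The opening is 638 mm wide (x) by 180 mm tall (z), surrounded by a border 59 mm wide on all four sides. The frame is 22 mm deep and is made of two full-height vertical stiles with two horizontal rails fitted between them.


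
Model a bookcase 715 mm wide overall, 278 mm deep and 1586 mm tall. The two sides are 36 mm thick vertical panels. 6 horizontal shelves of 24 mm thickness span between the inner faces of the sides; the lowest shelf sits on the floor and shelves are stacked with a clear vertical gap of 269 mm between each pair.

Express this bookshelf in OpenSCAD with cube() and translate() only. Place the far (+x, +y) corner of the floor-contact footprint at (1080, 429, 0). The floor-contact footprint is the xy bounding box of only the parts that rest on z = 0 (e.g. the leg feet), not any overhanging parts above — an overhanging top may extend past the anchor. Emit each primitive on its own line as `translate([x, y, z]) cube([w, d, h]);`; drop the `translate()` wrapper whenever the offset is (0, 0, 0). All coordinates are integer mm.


translate([365, 151, 0]) cube([36, 278, 1586]);
translate([1044, 151, 0]) cube([36, 278, 1586]);
translate([401, 151, 0]) cube([643, 278, 24]);
translate([401, 151, 293]) cube([643, 278, 24]);
translate([401, 151, 586]) cube([643, 278, 24]);
translate([401, 151, 879]) cube([643, 278, 24]);
translate([401, 151, 1172]) cube([643, 278, 24]);
translate([401, 151, 1465]) cube([643, 278, 24]);


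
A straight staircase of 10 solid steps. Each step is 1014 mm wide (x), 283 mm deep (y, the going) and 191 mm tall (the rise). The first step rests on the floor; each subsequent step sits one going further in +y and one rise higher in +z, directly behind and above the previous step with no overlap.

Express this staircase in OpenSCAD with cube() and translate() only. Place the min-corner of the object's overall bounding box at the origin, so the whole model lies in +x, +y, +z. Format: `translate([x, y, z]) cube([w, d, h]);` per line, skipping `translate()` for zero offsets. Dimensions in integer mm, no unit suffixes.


cube([1014, 283, 191]);
translate([0, 283, 191]) cube([1014, 283, 191]);
translate([0, 566, 382]) cube([1014, 283, 191]);
translate([0, 849, 573]) cube([1014, 283, 191]);
translate([0, 1132, 764]) cube([1014, 283, 191]);
translate([0, 1415, 955]) cube([1014, 283, 191]);
translate([0, 1698, 1146]) cube([1014, 283, 191]);
translate([0, 1981, 1337]) cube([1014, 283, 191]);
translate([0, 2264, 1528]) cube([1014, 283, 191]);
translate([0, 2547, 1719]) cube([1014, 283, 191]);


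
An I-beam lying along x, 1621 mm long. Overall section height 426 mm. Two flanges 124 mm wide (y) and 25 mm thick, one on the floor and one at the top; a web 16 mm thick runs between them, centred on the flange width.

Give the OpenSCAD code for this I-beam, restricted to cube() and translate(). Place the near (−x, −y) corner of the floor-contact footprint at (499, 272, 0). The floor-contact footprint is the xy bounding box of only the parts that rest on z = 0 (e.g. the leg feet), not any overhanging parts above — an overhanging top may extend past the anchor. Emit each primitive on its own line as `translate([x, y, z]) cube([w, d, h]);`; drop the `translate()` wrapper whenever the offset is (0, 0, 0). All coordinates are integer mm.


translate([499, 272, 0]) cube([1621, 124, 25]);
translate([499, 326, 25]) cube([1621, 16, 376]);
translate([499, 272, 401]) cube([1621, 124, 25]);


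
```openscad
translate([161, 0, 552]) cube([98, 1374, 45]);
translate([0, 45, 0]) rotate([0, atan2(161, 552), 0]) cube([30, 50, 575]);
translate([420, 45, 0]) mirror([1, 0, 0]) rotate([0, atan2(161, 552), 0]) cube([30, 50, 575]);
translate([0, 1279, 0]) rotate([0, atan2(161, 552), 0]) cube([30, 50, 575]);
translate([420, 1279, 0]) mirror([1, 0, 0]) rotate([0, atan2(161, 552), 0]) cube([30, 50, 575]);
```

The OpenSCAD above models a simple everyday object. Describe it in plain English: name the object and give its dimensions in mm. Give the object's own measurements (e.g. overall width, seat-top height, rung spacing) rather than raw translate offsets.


A sawhorse. A 98×1374×45 mm beam (x, y, z) sits on two A-frame leg pairs. Each pair is two raked legs of 30×50 mm section (50 mm along y) splaying symmetrically in x. Each leg rises 552 mm vertically over 161 mm of horizontal reach and is 575 mm long along its own axis. Every leg's outer bottom edge rests on the floor and its outer top edge meets a bottom edge of the beam — the left legs (tilting toward +x) meet the beam's −x bottom edge, the right legs (their mirror images, tilting toward −x) meet its +x bottom edge — so the leg tops tuck under the beam, the beam's underside is 552 mm above the floor, and the feet are 420 mm apart outside-to-outside with the beam centred between them. The two leg pairs are set in 45 mm from either end of the beam.


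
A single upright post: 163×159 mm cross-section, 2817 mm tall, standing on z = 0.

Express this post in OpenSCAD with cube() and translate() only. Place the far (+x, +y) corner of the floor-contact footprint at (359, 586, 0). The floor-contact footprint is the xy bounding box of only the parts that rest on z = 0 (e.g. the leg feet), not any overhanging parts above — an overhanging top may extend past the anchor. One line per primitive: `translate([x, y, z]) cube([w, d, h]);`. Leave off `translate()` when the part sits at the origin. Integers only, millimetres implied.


translate([196, 427, 0]) cube([163, 159, 2817]);


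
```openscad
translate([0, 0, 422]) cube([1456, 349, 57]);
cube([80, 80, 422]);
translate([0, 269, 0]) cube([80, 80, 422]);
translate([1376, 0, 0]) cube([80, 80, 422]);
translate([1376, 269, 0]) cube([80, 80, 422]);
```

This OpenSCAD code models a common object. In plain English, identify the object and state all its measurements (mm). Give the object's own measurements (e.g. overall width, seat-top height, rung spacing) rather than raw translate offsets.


A long wooden bench with a 1456 mm (x) × 349 mm (y) seat, 57 mm thick, its top surface 479 mm above the floor. Four 80 mm square legs at the seat corners, flush with the edges, run from z = 0 to the seat underside.


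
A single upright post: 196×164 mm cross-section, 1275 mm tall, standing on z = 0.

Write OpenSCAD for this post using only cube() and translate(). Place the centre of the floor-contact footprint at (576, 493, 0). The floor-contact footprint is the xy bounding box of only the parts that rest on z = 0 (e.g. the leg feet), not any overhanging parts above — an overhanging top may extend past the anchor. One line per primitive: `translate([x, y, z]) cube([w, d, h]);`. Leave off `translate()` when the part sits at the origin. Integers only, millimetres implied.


translate([478, 411, 0]) cube([196, 164, 1275]);


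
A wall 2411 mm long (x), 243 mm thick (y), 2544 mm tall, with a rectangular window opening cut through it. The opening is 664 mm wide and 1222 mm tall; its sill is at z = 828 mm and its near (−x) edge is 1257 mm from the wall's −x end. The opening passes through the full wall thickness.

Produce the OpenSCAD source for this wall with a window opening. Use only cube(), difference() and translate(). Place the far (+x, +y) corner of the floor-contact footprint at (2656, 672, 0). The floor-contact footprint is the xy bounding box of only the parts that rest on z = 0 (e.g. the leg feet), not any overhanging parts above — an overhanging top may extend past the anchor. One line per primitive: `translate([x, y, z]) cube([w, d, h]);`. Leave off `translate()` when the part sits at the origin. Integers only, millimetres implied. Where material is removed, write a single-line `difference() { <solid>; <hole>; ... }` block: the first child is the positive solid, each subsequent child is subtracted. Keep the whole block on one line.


difference() { translate([245, 429, 0]) cube([2411, 243, 2544]); translate([1502, 429, 828]) cube([664, 243, 1222]); }


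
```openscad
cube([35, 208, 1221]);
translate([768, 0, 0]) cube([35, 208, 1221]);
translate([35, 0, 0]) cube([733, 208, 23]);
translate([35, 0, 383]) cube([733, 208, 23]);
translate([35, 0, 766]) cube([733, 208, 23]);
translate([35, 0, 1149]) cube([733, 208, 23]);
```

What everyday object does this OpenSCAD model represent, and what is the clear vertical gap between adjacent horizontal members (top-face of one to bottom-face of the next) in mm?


A bookshelf. The clear shelf gap is 360 mm.

Two tall side panels with 4 horizontal boards between them — a bookshelf. The first two shelf undersides are at z = 0 and z = 383; with shelf thickness 23, the clear gap is 383 − 0 − 23 = 360 mm.


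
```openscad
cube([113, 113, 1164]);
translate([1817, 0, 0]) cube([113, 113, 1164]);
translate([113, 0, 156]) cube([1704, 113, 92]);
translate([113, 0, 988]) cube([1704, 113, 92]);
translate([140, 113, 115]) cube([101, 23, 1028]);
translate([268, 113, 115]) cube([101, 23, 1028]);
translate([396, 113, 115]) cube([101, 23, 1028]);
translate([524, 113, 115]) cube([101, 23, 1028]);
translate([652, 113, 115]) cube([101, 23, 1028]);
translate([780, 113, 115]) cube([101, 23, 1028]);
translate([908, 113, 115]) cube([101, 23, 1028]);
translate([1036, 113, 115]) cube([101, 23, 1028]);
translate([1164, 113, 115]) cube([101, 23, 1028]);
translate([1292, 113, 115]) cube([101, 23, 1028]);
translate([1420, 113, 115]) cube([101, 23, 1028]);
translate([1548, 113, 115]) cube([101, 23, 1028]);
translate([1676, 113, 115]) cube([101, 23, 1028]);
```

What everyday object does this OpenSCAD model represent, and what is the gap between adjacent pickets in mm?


A fence section. The picket gap is 27 mm.

Two posts, two rails, 13 pickets — a fence section. Span 1704 mm holds 13 pickets of 101 mm with 14 equal gaps: ⌊(1704 − 13·101) / 14⌋ = 27 mm.


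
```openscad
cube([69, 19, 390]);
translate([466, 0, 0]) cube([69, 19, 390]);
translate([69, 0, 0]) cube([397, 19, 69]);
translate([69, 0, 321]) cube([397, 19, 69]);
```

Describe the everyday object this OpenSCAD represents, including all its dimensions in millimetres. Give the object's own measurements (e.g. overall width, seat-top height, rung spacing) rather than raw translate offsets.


A rectangular picture frame lying in the x–z plane (depth along y). The opening is 397 mm wide (x) by 252 mm tall (z), surrounded by a border 69 mm wide on all four sides. The frame is 19 mm deep and is made of two full-height vertical stiles with two horizontal rails fitted between them.


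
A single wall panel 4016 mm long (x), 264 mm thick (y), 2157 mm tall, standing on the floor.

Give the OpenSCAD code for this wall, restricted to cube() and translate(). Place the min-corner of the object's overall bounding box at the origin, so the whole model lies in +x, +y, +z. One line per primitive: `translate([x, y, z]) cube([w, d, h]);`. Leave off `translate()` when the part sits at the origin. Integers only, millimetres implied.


cube([4016, 264, 2157]);


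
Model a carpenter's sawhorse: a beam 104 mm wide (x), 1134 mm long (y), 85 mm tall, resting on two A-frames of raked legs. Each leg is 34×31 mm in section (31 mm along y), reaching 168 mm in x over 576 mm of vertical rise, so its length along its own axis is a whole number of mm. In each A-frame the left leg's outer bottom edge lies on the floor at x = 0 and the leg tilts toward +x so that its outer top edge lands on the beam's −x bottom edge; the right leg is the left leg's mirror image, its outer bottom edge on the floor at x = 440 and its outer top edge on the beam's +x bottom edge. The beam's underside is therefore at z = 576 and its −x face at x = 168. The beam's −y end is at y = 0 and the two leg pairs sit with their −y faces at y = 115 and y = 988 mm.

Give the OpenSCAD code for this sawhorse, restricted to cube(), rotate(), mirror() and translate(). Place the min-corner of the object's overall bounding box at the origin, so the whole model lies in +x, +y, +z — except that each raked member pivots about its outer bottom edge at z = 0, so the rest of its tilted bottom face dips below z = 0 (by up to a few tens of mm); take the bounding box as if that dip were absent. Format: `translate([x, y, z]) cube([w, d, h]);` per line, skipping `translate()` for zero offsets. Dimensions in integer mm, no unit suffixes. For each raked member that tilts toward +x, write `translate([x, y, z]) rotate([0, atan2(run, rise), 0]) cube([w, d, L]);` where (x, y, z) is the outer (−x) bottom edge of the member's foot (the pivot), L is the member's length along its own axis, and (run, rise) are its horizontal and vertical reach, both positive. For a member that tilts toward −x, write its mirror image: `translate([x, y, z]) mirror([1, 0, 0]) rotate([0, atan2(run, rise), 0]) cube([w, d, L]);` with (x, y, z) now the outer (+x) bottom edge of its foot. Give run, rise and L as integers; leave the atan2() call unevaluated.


translate([168, 0, 576]) cube([104, 1134, 85]);
translate([0, 115, 0]) rotate([0, atan2(168, 576), 0]) cube([34, 31, 600]);
translate([440, 115, 0]) mirror([1, 0, 0]) rotate([0, atan2(168, 576), 0]) cube([34, 31, 600]);
translate([0, 988, 0]) rotate([0, atan2(168, 576), 0]) cube([34, 31, 600]);
translate([440, 988, 0]) mirror([1, 0, 0]) rotate([0, atan2(168, 576), 0]) cube([34, 31, 600]);


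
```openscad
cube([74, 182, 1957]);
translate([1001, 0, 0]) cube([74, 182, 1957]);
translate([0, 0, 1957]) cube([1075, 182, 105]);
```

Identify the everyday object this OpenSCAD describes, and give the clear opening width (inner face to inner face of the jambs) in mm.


A door frame. The clear opening width is 927 mm.

Two 1957 mm tall posts with a header on top — a door frame. The left jamb is 74 mm wide at x = 0; the right jamb starts at x = 1001. The clear opening is 1001 − 74 = 927 mm.


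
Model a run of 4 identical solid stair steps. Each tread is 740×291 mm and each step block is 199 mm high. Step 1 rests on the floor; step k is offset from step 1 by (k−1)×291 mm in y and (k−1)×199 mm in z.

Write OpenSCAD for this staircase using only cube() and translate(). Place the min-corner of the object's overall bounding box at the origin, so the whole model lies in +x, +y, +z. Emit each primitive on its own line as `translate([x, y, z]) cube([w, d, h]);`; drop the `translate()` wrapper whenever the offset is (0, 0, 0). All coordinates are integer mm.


cube([740, 291, 199]);
translate([0, 291, 199]) cube([740, 291, 199]);
translate([0, 582, 398]) cube([740, 291, 199]);
translate([0, 873, 597]) cube([740, 291, 199]);


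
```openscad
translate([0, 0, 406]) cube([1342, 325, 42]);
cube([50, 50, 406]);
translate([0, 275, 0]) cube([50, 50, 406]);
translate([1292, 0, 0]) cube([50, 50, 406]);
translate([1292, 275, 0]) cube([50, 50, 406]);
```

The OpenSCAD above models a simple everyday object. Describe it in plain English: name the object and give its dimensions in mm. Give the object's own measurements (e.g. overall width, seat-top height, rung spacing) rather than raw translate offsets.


A long wooden bench with a 1342 mm (x) × 325 mm (y) seat, 42 mm thick, its top surface 448 mm above the floor. Four 50 mm square legs at the seat corners, flush with the edges, run from z = 0 to the seat underside.


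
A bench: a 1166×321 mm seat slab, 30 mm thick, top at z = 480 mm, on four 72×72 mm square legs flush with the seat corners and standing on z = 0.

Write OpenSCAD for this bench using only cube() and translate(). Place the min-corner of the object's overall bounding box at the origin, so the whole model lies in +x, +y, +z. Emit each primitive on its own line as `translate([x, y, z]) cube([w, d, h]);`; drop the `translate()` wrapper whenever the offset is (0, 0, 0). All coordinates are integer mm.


translate([0, 0, 450]) cube([1166, 321, 30]);
cube([72, 72, 450]);
translate([0, 249, 0]) cube([72, 72, 450]);
translate([1094, 0, 0]) cube([72, 72, 450]);
translate([1094, 249, 0]) cube([72, 72, 450]);


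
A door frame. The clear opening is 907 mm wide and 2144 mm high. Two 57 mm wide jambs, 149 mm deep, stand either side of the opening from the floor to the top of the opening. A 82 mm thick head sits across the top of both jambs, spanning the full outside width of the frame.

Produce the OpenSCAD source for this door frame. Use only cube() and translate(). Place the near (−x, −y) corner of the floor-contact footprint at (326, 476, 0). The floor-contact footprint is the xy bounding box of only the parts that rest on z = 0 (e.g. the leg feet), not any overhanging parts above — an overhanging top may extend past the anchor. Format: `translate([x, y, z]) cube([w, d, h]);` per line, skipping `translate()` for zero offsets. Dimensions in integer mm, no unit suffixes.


translate([326, 476, 0]) cube([57, 149, 2144]);
translate([1290, 476, 0]) cube([57, 149, 2144]);
translate([326, 476, 2144]) cube([1021, 149, 82]);


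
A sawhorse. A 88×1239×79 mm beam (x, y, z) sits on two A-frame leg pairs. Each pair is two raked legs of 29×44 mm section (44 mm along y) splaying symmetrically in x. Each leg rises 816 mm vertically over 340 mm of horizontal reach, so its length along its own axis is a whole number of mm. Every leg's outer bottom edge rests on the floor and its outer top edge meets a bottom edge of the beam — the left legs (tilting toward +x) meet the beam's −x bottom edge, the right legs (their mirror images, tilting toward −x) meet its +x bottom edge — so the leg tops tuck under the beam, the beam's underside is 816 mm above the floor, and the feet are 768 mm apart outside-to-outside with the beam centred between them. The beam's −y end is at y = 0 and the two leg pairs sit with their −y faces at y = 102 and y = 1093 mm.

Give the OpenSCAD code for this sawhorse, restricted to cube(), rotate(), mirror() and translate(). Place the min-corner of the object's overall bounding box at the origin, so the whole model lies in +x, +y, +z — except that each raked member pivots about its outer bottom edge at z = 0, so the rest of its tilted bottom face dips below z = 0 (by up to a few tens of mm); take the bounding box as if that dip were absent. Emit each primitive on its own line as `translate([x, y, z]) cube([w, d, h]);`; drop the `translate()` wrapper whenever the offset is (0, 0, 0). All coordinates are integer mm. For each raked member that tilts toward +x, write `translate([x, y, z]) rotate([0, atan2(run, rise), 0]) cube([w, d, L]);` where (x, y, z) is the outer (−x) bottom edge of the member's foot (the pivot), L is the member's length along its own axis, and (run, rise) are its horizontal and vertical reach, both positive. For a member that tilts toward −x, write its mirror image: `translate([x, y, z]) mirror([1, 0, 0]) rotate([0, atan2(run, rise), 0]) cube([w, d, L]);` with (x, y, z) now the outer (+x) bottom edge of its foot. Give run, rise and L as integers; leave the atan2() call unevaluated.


translate([340, 0, 816]) cube([88, 1239, 79]);
translate([0, 102, 0]) rotate([0, atan2(340, 816), 0]) cube([29, 44, 884]);
translate([768, 102, 0]) mirror([1, 0, 0]) rotate([0, atan2(340, 816), 0]) cube([29, 44, 884]);
translate([0, 1093, 0]) rotate([0, atan2(340, 816), 0]) cube([29, 44, 884]);
translate([768, 1093, 0]) mirror([1, 0, 0]) rotate([0, atan2(340, 816), 0]) cube([29, 44, 884]);


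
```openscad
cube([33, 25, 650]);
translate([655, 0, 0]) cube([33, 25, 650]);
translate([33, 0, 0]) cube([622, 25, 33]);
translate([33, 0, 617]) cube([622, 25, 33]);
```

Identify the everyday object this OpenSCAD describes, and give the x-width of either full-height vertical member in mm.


A picture frame. The border width is 33 mm.

Four thin pieces enclosing a rectangular opening — a picture frame. The two full-height stiles are 650 mm tall; the top rail sits at z = 617 and is 33 mm tall, so the border above the opening is 650 − 617 = 33 mm, matching the stile x-width.


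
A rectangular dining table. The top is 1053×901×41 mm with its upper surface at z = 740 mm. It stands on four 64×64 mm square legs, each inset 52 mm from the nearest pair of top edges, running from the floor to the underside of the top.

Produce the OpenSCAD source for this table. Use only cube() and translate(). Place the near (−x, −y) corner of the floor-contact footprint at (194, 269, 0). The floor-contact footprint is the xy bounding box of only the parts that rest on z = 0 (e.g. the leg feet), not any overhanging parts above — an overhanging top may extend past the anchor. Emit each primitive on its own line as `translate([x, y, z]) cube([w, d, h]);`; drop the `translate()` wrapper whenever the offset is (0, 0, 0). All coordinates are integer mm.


translate([142, 217, 699]) cube([1053, 901, 41]);
translate([194, 269, 0]) cube([64, 64, 699]);
translate([1079, 269, 0]) cube([64, 64, 699]);
translate([194, 1002, 0]) cube([64, 64, 699]);
translate([1079, 1002, 0]) cube([64, 64, 699]);


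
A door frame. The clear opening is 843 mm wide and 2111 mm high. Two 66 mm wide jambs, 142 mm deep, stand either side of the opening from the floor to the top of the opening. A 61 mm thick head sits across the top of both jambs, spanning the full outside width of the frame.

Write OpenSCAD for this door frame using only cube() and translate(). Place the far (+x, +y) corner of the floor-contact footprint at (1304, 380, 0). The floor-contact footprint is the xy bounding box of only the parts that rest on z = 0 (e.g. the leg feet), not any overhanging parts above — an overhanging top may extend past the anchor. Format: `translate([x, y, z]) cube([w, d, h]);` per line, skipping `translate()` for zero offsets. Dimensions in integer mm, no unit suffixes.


translate([329, 238, 0]) cube([66, 142, 2111]);
translate([1238, 238, 0]) cube([66, 142, 2111]);
translate([329, 238, 2111]) cube([975, 142, 61]);


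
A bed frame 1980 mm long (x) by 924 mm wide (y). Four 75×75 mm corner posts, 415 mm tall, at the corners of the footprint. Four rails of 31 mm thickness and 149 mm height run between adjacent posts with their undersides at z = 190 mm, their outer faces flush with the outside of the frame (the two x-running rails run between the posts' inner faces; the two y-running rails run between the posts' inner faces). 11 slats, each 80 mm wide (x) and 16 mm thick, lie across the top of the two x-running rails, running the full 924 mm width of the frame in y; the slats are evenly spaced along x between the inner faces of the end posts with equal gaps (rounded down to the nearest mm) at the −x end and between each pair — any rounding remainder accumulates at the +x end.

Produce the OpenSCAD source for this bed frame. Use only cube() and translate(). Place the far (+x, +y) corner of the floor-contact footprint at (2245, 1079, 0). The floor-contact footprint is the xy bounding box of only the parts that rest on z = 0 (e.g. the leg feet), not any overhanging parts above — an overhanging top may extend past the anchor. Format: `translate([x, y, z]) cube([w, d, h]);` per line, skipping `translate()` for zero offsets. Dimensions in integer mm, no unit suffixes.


// slat z = rail_z + rail_h = 190 + 149 = 339
// slat gap = ⌊(1830 − 11·80) / 12⌋ = 79
translate([265, 155, 0]) cube([75, 75, 415]);
translate([265, 1004, 0]) cube([75, 75, 415]);
translate([2170, 155, 0]) cube([75, 75, 415]);
translate([2170, 1004, 0]) cube([75, 75, 415]);
translate([340, 155, 190]) cube([1830, 31, 149]);
translate([340, 1048, 190]) cube([1830, 31, 149]);
translate([265, 230, 190]) cube([31, 774, 149]);
translate([2214, 230, 190]) cube([31, 774, 149]);
translate([419, 155, 339]) cube([80, 924, 16]);
translate([578, 155, 339]) cube([80, 924, 16]);
translate([737, 155, 339]) cube([80, 924, 16]);
translate([896, 155, 339]) cube([80, 924, 16]);
translate([1055, 155, 339]) cube([80, 924, 16]);
translate([1214, 155, 339]) cube([80, 924, 16]);
translate([1373, 155, 339]) cube([80, 924, 16]);
translate([1532, 155, 339]) cube([80, 924, 16]);
translate([1691, 155, 339]) cube([80, 924, 16]);
translate([1850, 155, 339]) cube([80, 924, 16]);
translate([2009, 155, 339]) cube([80, 924, 16]);


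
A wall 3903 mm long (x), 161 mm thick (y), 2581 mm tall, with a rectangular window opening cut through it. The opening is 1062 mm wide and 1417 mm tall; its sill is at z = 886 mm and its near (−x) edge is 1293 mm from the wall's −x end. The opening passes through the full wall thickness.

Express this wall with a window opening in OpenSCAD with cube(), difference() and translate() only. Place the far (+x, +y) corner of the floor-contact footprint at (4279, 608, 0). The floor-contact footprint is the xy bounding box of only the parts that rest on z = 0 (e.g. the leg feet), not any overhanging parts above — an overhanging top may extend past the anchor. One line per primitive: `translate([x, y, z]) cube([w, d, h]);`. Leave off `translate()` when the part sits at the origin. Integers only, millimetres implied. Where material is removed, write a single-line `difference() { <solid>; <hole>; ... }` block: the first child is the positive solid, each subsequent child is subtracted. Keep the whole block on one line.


difference() { translate([376, 447, 0]) cube([3903, 161, 2581]); translate([1669, 447, 886]) cube([1062, 161, 1417]); }


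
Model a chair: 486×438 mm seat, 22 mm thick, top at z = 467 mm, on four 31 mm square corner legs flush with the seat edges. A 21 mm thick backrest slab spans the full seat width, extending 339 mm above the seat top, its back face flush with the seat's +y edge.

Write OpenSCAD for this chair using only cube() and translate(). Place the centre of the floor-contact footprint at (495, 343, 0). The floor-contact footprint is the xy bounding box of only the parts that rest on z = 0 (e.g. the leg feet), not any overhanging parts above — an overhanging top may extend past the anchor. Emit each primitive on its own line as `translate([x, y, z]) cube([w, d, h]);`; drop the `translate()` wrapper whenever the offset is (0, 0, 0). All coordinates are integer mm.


translate([252, 124, 445]) cube([486, 438, 22]);
translate([252, 124, 0]) cube([31, 31, 445]);
translate([707, 124, 0]) cube([31, 31, 445]);
translate([252, 531, 0]) cube([31, 31, 445]);
translate([707, 531, 0]) cube([31, 31, 445]);
translate([252, 541, 467]) cube([486, 21, 339]);


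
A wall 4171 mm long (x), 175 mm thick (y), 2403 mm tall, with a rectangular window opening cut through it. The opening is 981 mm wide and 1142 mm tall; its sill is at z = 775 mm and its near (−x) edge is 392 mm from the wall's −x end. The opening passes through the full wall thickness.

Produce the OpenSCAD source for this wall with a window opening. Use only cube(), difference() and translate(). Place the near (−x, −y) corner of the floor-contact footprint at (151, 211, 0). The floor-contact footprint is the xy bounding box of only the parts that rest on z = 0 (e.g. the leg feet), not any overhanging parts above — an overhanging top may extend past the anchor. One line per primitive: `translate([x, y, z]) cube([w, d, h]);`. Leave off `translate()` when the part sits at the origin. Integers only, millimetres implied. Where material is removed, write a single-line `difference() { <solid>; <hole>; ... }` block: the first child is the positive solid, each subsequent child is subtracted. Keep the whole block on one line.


difference() { translate([151, 211, 0]) cube([4171, 175, 2403]); translate([543, 211, 775]) cube([981, 175, 1142]); }


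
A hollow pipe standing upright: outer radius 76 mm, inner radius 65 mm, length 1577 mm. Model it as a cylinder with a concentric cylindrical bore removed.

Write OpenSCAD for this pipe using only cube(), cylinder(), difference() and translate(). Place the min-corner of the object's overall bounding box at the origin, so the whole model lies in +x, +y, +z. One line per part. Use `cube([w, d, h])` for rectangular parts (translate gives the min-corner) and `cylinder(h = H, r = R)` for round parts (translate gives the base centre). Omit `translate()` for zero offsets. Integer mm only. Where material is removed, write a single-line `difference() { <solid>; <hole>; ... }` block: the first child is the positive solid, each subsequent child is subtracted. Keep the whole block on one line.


difference() { translate([76, 76, 0]) cylinder(h = 1577, r = 76); translate([76, 76, 0]) cylinder(h = 1577, r = 65); }
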